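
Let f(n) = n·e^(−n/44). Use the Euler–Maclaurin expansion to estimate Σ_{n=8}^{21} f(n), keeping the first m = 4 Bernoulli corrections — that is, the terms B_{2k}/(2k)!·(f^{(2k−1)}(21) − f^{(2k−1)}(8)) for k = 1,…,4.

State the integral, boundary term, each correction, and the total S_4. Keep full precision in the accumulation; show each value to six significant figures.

S_4 ≈ 142.893

∫_8^21 x·e^(−x/44) dx evaluates to 133.073.
Endpoint term: (f(8) + f(21))/2 = (6.67002 + 13.0299)/2 = 9.84998.
Running total after boundary: 142.923.
k=1: B_{2}/(2)! × [f^{(1)}(21) − f^{(1)}(8)] = 1/12 × (0.324338 − 0.682161) = -0.0298186.
Running total after k=1: 142.893.
k=2: B_{4}/(4)! × [f^{(3)}(21) − f^{(3)}(8)] = −1/720 × (0.000808515 − 0.00121367) = 5.62717e-07.
Running total after k=2: 142.893.
k=3: B_{6}/(6)! × [f^{(5)}(21) − f^{(5)}(8)] = 1/30240 × (7.48709e-07 − 1.07179e-06) = -1.06839e-11.
Running total after k=3: 142.893.
k=4: B_{8}/(8)! × [f^{(7)}(21) − f^{(7)}(8)] = −1/1209600 × (5.57746e-10 − 7.83411e-10) = 1.86562e-16.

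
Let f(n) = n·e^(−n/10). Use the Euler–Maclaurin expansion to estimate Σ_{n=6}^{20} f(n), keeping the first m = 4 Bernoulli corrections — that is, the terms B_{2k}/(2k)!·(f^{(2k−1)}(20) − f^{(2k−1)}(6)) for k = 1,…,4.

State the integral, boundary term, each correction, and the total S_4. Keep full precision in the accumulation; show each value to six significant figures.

S_4 ≈ 50.1795

∫_6^20 x·e^(−x/10) dx evaluates to 47.2093.
Boundary: ½(f(6) + f(20)) = ½(3.29287 + 2.70671) = 2.99979.
So far: 50.2091.
k=1: B_{2}/(2)! × [f^{(1)}(20) − f^{(1)}(6)] = 1/12 × (-0.135335 − 0.219525) = -0.0295717.
Running total after k=1: 50.1795.
k=2: B_{4}/(4)! × [f^{(3)}(20) − f^{(3)}(6)] = −1/720 × (0.00135335 − 0.0131715) = 1.64141e-05.
Running total after k=2: 50.1795.
k=3: B_{6}/(6)! × [f^{(5)}(20) − f^{(5)}(6)] = 1/30240 × (4.06006e-05 − 0.000241477) = -6.64274e-09.
Running total after k=3: 50.1795.
k=4: B_{8}/(8)! × [f^{(7)}(20) − f^{(7)}(6)] = −1/1209600 × (6.76676e-07 − 3.51239e-06) = 2.34434e-12.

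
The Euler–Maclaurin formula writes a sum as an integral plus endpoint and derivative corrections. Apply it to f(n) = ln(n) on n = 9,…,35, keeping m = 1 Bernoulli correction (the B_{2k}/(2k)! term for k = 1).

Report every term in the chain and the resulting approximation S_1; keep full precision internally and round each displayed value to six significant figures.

S_1 ≈ 81.5316

The integral term ∫_9^35 ln(x) dx = 78.6622.
Endpoint term: (f(9) + f(35))/2 = (2.19722 + 3.55535)/2 = 2.87629.
Running total after boundary: 81.5384.
Order-1 term: 1/12 · (0.0285714 − 0.111111) = -0.00687831.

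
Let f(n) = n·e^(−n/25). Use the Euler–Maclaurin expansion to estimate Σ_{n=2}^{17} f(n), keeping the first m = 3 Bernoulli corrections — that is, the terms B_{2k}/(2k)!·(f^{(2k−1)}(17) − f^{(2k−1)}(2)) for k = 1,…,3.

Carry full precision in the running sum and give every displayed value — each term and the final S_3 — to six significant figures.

S_3 ≈ 96.3278

Integral: ∫_2^17 x·e^(−x/25) dx = 91.1557.
Boundary: ½(f(2) + f(17)) = ½(1.84623 + 8.61249) = 5.22936.
Running total after boundary: 96.3851.
Order-1 term: 1/12 · (0.162117 − 0.849267) = -0.0572625.
Running total after k=1: 96.3278.
Order-2 term: −1/720 · (0.00188056 − 0.00431280) = 3.37811e-06.
Running total after k=2: 96.3278.
Order-3 term: 1/30240 · (5.60278e-06 − 1.16268e-05) = -1.99208e-10.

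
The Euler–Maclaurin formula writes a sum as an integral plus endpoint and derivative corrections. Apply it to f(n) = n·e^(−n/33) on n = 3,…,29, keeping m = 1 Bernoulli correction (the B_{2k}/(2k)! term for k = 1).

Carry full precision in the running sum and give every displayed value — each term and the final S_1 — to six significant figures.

∫_3^29 x·e^(−x/33) dx evaluates to 235.089.
½[f(3) + f(29)] = ½[2.73930 + 12.0433] = 7.39130.
So far: 242.480.
k=1: B_{2}/(2)! × [f^{(1)}(29) − f^{(1)}(3)] = 1/12 × (0.0503377 − 0.830092) = -0.0649795.

S_1 ≈ 242.415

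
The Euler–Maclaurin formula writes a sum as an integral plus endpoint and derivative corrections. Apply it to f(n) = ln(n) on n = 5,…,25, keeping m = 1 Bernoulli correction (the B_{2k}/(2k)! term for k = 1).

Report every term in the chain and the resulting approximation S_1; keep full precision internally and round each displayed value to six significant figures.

S_1 ≈ 54.8255

The integral term ∫_5^25 ln(x) dx = 52.4247.
½[f(5) + f(25)] = ½[1.60944 + 3.21888] = 2.41416.
So far: 54.8389.
Order-1 term: 1/12 · (0.0400000 − 0.200000) = -0.0133333.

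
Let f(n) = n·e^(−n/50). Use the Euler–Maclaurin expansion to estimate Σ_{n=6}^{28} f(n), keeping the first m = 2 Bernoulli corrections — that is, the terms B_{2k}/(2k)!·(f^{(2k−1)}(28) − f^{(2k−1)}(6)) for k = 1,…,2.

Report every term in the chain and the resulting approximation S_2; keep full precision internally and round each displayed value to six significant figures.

The integral term ∫_6^28 x·e^(−x/50) dx = 255.662.
Endpoint term: (f(6) + f(28))/2 = (5.32152 + 15.9939)/2 = 10.6577.
So far: 266.320.
Order-1 term: 1/12 · (0.251332 − 0.780490) = -0.0440965.
After k=1: 266.275.
Order-2 term: −1/720 · (0.000557500 − 0.00102173) = 6.44767e-07.

S_2 ≈ 266.275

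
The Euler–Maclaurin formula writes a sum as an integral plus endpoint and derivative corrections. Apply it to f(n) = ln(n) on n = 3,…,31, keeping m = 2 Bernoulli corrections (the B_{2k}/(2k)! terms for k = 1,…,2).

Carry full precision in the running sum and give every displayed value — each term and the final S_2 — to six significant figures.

S_2 ≈ 77.3991

∫_3^31 ln(x) dx evaluates to 75.1578.
Endpoint term: (f(3) + f(31))/2 = (1.09861 + 3.43399)/2 = 2.26630.
So far: 77.4241.
Correction k=1: B_{2}/2! · (f^{(1)}(31) − f^{(1)}(3)) = 1/12 · (0.0322581 − 0.333333) = -0.0250896.
Partial sum through k=1: 77.3990.
Correction k=2: B_{4}/4! · (f^{(3)}(31) − f^{(3)}(3)) = −1/720 · (6.71344e-05 − 0.0740741) = 0.000102787.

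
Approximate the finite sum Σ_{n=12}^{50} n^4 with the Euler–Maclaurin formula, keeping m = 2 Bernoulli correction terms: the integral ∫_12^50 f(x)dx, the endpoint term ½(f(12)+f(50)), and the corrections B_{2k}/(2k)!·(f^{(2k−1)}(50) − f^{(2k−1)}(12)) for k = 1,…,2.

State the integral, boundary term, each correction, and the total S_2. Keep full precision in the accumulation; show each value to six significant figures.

Integral: ∫_12^50 x^4 dx = 6.24502e+07.
Boundary: ½(f(12) + f(50)) = ½(20736.0 + 6.25000e+06) = 3.13537e+06.
Integral + boundary = 6.55856e+07.
Order-1 term: 1/12 · (500000 − 6912.00) = 41090.7.
After k=1: 6.56267e+07.
Order-2 term: −1/720 · (1200.00 − 288.000) = -1.26667.

S_2 ≈ 6.56267e+07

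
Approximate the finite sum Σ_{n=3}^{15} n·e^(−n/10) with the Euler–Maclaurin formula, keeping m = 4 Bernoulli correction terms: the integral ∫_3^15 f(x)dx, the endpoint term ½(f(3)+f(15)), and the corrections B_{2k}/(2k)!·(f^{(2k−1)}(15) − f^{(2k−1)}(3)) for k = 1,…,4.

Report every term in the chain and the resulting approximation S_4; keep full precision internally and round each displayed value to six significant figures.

S_4 ≈ 43.2560

The integral term ∫_3^15 x·e^(−x/10) dx = 40.5238.
Endpoint term: (f(3) + f(15))/2 = (2.22245 + 3.34695)/2 = 2.78470.
Integral + boundary = 43.3085.
Correction k=1: B_{2}/2! · (f^{(1)}(15) − f^{(1)}(3)) = 1/12 · (-0.111565 − 0.518573) = -0.0525115.
After k=1: 43.2560.
Correction k=2: B_{4}/4! · (f^{(3)}(15) − f^{(3)}(3)) = −1/720 · (0.00334695 − 0.0200021) = 2.31321e-05.
After k=2: 43.2560.
Correction k=3: B_{6}/6! · (f^{(5)}(15) − f^{(5)}(3)) = 1/30240 · (7.80956e-05 − 0.000348185) = -8.93151e-09.
After k=3: 43.2560.
Correction k=4: B_{8}/8! · (f^{(7)}(15) − f^{(7)}(3)) = −1/1209600 · (1.22722e-06 − 4.96348e-06) = 3.08884e-12.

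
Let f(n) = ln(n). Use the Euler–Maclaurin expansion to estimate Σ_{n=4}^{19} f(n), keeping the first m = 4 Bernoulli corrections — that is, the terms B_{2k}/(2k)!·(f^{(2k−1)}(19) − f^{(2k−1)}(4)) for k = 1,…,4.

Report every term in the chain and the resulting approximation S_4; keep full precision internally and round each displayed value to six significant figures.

S_4 ≈ 37.5481

The integral term ∫_4^19 ln(x) dx = 35.3992.
½[f(4) + f(19)] = ½[1.38629 + 2.94444] = 2.16537.
Integral + boundary = 37.5645.
k=1: B_{2}/(2)! × [f^{(1)}(19) − f^{(1)}(4)] = 1/12 × (0.0526316 − 0.250000) = -0.0164474.
After k=1: 37.5481.
k=2: B_{4}/(4)! × [f^{(3)}(19) − f^{(3)}(4)] = −1/720 × (0.000291588 − 0.0312500) = 4.29978e-05.
After k=2: 37.5481.
k=3: B_{6}/(6)! × [f^{(5)}(19) − f^{(5)}(4)] = 1/30240 × (9.69267e-06 − 0.0234375) = -7.74729e-07.
After k=3: 37.5481.
k=4: B_{8}/(8)! × [f^{(7)}(19) − f^{(7)}(4)] = −1/1209600 × (8.05485e-07 − 0.0439453) = 3.63298e-08.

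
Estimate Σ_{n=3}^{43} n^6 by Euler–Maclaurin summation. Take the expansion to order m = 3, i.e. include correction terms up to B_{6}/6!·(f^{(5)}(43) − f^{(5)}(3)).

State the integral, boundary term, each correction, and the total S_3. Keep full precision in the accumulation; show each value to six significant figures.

∫_3^43 x^6 dx evaluates to 3.88312e+10.
½[f(3) + f(43)] = ½[729.000 + 6.32136e+09] = 3.16068e+09.
Running total after boundary: 4.19919e+10.
Correction k=1: B_{2}/2! · (f^{(1)}(43) − f^{(1)}(3)) = 1/12 · (8.82051e+08 − 1458.00) = 7.35041e+07.
Partial sum through k=1: 4.20654e+10.
Correction k=2: B_{4}/4! · (f^{(3)}(43) − f^{(3)}(3)) = −1/720 · (9.54084e+06 − 3240.00) = -13246.7.
Partial sum through k=2: 4.20654e+10.
Correction k=3: B_{6}/6! · (f^{(5)}(43) − f^{(5)}(3)) = 1/30240 · (30960.0 − 2160.00) = 0.952381.

S_3 ≈ 4.20654e+10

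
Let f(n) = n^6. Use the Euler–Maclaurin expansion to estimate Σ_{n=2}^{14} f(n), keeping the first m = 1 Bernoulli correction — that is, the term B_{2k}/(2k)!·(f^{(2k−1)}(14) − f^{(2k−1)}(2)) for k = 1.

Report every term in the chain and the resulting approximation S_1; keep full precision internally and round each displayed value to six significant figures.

Integral: ∫_2^14 x^6 dx = 1.50591e+07.
Endpoint term: (f(2) + f(14))/2 = (64.0000 + 7.52954e+06)/2 = 3.76480e+06.
Integral + boundary = 1.88239e+07.
Correction k=1: B_{2}/2! · (f^{(1)}(14) − f^{(1)}(2)) = 1/12 · (3.22694e+06 − 192.000) = 268896.

S_1 ≈ 1.90927e+07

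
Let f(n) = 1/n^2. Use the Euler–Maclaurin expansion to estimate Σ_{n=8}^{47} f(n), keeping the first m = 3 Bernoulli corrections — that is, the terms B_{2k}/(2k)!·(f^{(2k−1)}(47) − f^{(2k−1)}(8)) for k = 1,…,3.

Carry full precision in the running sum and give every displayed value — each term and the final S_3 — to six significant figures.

S_3 ≈ 0.112085

∫_8^47 1/x^2 dx evaluates to 0.103723.
Boundary: ½(f(8) + f(47)) = ½(0.0156250 + 0.000452694) = 0.00803885.
Running total after boundary: 0.111762.
Correction k=1: B_{2}/2! · (f^{(1)}(47) − f^{(1)}(8)) = 1/12 · (-1.92636e-05 − (-0.00390625)) = 0.000323916.
Partial sum through k=1: 0.112086.
Correction k=2: B_{4}/4! · (f^{(3)}(47) − f^{(3)}(8)) = −1/720 · (-1.04646e-07 − (-0.000732422)) = -1.01711e-06.
Partial sum through k=2: 0.112085.
Correction k=3: B_{6}/6! · (f^{(5)}(47) − f^{(5)}(8)) = 1/30240 · (-1.42117e-09 − (-0.000343323)) = 1.13532e-08.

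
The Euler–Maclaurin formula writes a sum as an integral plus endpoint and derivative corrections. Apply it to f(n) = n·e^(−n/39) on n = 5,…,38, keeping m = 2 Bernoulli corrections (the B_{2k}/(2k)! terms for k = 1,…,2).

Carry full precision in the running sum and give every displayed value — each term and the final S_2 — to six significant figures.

Integral: ∫_5^38 x·e^(−x/39) dx = 376.084.
Endpoint term: (f(5) + f(38))/2 = (4.39836 + 14.3425)/2 = 9.37043.
Integral + boundary = 385.454.
k=1: B_{2}/(2)! × [f^{(1)}(38) − f^{(1)}(5)] = 1/12 × (0.00967780 − 0.766894) = -0.0631014.
Running total after k=1: 385.391.
k=2: B_{4}/(4)! × [f^{(3)}(38) − f^{(3)}(5)] = −1/720 × (0.000502660 − 0.00166091) = 1.60868e-06.

S_2 ≈ 385.391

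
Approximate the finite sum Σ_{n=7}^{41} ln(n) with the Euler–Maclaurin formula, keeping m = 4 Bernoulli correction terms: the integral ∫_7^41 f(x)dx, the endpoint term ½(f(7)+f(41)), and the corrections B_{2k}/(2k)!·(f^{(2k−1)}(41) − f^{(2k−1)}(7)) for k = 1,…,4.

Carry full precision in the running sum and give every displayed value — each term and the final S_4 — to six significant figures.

The integral term ∫_7^41 ln(x) dx = 104.635.
½[f(7) + f(41)] = ½[1.94591 + 3.71357] = 2.82974.
Running total after boundary: 107.465.
k=1: B_{2}/(2)! × [f^{(1)}(41) − f^{(1)}(7)] = 1/12 × (0.0243902 − 0.142857) = -0.00987224.
Partial sum through k=1: 107.455.
k=2: B_{4}/(4)! × [f^{(3)}(41) − f^{(3)}(7)] = −1/720 × (2.90187e-05 − 0.00583090) = 8.05817e-06.
Partial sum through k=2: 107.455.
k=3: B_{6}/(6)! × [f^{(5)}(41) − f^{(5)}(7)] = 1/30240 × (2.07153e-07 − 0.00142798) = -4.72146e-08.
Partial sum through k=3: 107.455.
k=4: B_{8}/(8)! × [f^{(7)}(41) − f^{(7)}(7)] = −1/1209600 × (3.69697e-09 − 0.000874271) = 7.22774e-10.

S_4 ≈ 107.455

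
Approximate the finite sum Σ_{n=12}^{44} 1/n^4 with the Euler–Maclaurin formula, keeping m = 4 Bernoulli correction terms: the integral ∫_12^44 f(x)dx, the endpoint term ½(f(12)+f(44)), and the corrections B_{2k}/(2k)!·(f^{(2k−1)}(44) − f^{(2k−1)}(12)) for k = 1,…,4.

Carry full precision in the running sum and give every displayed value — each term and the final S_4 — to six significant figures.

Integral: ∫_12^44 1/x^4 dx = 0.000188988.
Endpoint term: (f(12) + f(44))/2 = (4.82253e-05 + 2.66802e-07)/2 = 2.42461e-05.
So far: 0.000213234.
Correction k=1: B_{2}/2! · (f^{(1)}(44) − f^{(1)}(12)) = 1/12 · (-2.42547e-08 − (-1.60751e-05)) = 1.33757e-06.
After k=1: 0.000214572.
Correction k=2: B_{4}/4! · (f^{(3)}(44) − f^{(3)}(12)) = −1/720 · (-3.75848e-10 − (-3.34898e-06)) = -4.65084e-09.
After k=2: 0.000214567.
Correction k=3: B_{6}/6! · (f^{(5)}(44) − f^{(5)}(12)) = 1/30240 · (-1.08716e-11 − (-1.30238e-06)) = 4.30678e-11.
After k=3: 0.000214567.
Correction k=4: B_{8}/8! · (f^{(7)}(44) − f^{(7)}(12)) = −1/1209600 · (-5.05397e-13 − (-8.13988e-07)) = -6.72940e-13.

S_4 ≈ 0.000214567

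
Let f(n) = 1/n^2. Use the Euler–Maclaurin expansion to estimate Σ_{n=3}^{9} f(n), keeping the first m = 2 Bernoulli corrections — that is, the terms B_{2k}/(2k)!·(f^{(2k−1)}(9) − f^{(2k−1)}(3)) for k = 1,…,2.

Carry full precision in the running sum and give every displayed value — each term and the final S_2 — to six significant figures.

Integral: ∫_3^9 1/x^2 dx = 0.222222.
Boundary: ½(f(3) + f(9)) = ½(0.111111 + 0.0123457) = 0.0617284.
Running total after boundary: 0.283951.
Correction k=1: B_{2}/2! · (f^{(1)}(9) − f^{(1)}(3)) = 1/12 · (-0.00274348 − (-0.0740741)) = 0.00594422.
After k=1: 0.289895.
Correction k=2: B_{4}/4! · (f^{(3)}(9) − f^{(3)}(3)) = −1/720 · (-0.000406442 − (-0.0987654)) = -0.000136610.

S_2 ≈ 0.289758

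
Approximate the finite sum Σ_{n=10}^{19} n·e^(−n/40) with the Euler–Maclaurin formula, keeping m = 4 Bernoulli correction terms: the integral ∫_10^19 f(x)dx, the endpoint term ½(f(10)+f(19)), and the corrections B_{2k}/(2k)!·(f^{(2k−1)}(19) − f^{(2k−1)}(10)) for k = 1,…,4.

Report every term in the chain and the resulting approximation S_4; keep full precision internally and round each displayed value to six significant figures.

S_4 ≈ 99.7333

Integral: ∫_10^19 x·e^(−x/40) dx = 89.9528.
Endpoint term: (f(10) + f(19))/2 = (7.78801 + 11.8158)/2 = 9.80191.
Running total after boundary: 99.7547.
Order-1 term: 1/12 · (0.326490 − 0.584101) = -0.0214676.
Running total after k=1: 99.7333.
Order-2 term: −1/720 · (0.000981412 − 0.00133856) = 4.96044e-07.
Running total after k=2: 99.7333.
Order-3 term: 1/30240 · (1.09923e-06 − 1.44504e-06) = -1.14355e-11.
Running total after k=3: 99.7333.
Order-4 term: −1/1209600 · (9.90674e-10 − 1.28342e-09) = 2.42022e-16.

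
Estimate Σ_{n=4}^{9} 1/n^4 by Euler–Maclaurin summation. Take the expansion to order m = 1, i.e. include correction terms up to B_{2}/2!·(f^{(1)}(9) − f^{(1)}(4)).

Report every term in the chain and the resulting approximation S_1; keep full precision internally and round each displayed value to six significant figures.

S_1 ≈ 0.00710029

The integral term ∫_4^9 1/x^4 dx = 0.00475109.
Boundary: ½(f(4) + f(9)) = ½(0.00390625 + 0.000152416) = 0.00202933.
So far: 0.00678042.
k=1: B_{2}/(2)! × [f^{(1)}(9) − f^{(1)}(4)] = 1/12 × (-6.77404e-05 − (-0.00390625)) = 0.000319876.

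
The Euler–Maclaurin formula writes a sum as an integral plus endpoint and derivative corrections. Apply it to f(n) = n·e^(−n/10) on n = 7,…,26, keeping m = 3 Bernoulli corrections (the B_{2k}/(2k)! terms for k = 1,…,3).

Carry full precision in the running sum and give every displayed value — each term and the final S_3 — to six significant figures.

∫_7^26 x·e^(−x/10) dx evaluates to 57.6810.
Boundary: ½(f(7) + f(26)) = ½(3.47610 + 1.93111) = 2.70361.
Integral + boundary = 60.3846.
Order-1 term: 1/12 · (-0.118838 − 0.148976) = -0.0223178.
Running total after k=1: 60.3623.
Order-2 term: −1/720 · (0.000297094 − 0.0114215) = 1.54505e-05.
Running total after k=2: 60.3623.
Order-3 term: 1/30240 · (1.78257e-05 − 0.000213532) = -6.47176e-09.

S_3 ≈ 60.3623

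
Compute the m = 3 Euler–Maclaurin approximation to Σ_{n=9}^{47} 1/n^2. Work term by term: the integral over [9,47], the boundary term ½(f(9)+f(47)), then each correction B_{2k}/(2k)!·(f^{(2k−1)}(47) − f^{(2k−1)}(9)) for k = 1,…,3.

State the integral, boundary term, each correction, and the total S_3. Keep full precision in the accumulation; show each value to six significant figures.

S_3 ≈ 0.0964602

∫_9^47 1/x^2 dx evaluates to 0.0898345.
Boundary: ½(f(9) + f(47)) = ½(0.0123457 + 0.000452694) = 0.00639919.
Integral + boundary = 0.0962337.
k=1: B_{2}/(2)! × [f^{(1)}(47) − f^{(1)}(9)] = 1/12 × (-1.92636e-05 − (-0.00274348)) = 0.000227018.
Running total after k=1: 0.0964607.
k=2: B_{4}/(4)! × [f^{(3)}(47) − f^{(3)}(9)] = −1/720 × (-1.04646e-07 − (-0.000406442)) = -5.64358e-07.
Running total after k=2: 0.0964602.
k=3: B_{6}/(6)! × [f^{(5)}(47) − f^{(5)}(9)] = 1/30240 × (-1.42117e-09 − (-0.000150534)) = 4.97793e-09.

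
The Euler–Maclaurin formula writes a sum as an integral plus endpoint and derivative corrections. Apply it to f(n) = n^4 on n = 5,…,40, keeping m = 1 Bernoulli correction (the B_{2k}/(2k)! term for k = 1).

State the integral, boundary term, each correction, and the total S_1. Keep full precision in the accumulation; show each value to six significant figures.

Integral: ∫_5^40 x^4 dx = 2.04794e+07.
½[f(5) + f(40)] = ½[625.000 + 2.56000e+06] = 1.28031e+06.
Running total after boundary: 2.17597e+07.
Correction k=1: B_{2}/2! · (f^{(1)}(40) − f^{(1)}(5)) = 1/12 · (256000 − 500.000) = 21291.7.

S_1 ≈ 2.17810e+07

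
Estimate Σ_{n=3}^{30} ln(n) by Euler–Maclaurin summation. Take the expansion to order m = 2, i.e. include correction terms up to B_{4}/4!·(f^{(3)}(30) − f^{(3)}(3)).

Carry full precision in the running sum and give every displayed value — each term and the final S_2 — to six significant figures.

S_2 ≈ 73.9651

∫_3^30 ln(x) dx evaluates to 71.7401.
½[f(3) + f(30)] = ½[1.09861 + 3.40120] = 2.24990.
Running total after boundary: 73.9900.
Order-1 term: 1/12 · (0.0333333 − 0.333333) = -0.0250000.
Partial sum through k=1: 73.9650.
Order-2 term: −1/720 · (7.40741e-05 − 0.0740741) = 0.000102778.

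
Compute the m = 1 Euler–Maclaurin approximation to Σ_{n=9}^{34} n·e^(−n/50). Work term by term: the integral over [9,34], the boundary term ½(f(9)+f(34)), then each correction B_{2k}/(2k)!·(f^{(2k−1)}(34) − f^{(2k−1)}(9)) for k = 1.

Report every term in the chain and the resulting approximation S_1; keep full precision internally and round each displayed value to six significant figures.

∫_9^34 x·e^(−x/50) dx evaluates to 336.256.
½[f(9) + f(34)] = ½[7.51743 + 17.2250] = 12.3712.
So far: 348.627.
k=1: B_{2}/(2)! × [f^{(1)}(34) − f^{(1)}(9)] = 1/12 × (0.162117 − 0.684922) = -0.0435670.

S_1 ≈ 348.583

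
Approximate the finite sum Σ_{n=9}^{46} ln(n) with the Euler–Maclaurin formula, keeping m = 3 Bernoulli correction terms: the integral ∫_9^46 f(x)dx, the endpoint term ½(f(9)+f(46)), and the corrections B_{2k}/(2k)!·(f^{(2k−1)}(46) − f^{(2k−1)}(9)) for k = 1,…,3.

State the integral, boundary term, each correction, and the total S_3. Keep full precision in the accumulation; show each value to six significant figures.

∫_9^46 ln(x) dx evaluates to 119.342.
½[f(9) + f(46)] = ½[2.19722 + 3.82864] = 3.01293.
So far: 122.355.
Order-1 term: 1/12 · (0.0217391 − 0.111111) = -0.00744767.
Running total after k=1: 122.348.
Order-2 term: −1/720 · (2.05474e-05 − 0.00274348) = 3.78186e-06.
Running total after k=2: 122.348.
Order-3 term: 1/30240 · (1.16526e-07 − 0.000406442) = -1.34367e-08.

S_3 ≈ 122.348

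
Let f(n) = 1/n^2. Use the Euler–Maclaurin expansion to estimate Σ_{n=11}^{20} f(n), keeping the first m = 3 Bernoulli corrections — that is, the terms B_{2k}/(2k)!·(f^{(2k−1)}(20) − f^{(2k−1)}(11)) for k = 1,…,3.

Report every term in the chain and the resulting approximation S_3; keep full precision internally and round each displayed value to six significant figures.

Integral: ∫_11^20 1/x^2 dx = 0.0409091.
Boundary: ½(f(11) + f(20)) = ½(0.00826446 + 0.00250000) = 0.00538223.
So far: 0.0462913.
Correction k=1: B_{2}/2! · (f^{(1)}(20) − f^{(1)}(11)) = 1/12 · (-0.000250000 − (-0.00150263)) = 0.000104386.
Partial sum through k=1: 0.0463957.
Correction k=2: B_{4}/4! · (f^{(3)}(20) − f^{(3)}(11)) = −1/720 · (-7.50000e-06 − (-0.000149021)) = -1.96557e-07.
Partial sum through k=2: 0.0463955.
Correction k=3: B_{6}/6! · (f^{(5)}(20) − f^{(5)}(11)) = 1/30240 · (-5.62500e-07 − (-3.69474e-05)) = 1.20320e-09.

S_3 ≈ 0.0463955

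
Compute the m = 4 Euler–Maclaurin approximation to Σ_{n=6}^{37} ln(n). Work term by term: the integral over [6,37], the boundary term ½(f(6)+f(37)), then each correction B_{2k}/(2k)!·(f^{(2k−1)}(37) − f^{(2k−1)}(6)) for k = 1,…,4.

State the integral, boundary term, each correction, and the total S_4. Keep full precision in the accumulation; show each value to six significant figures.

The integral term ∫_6^37 ln(x) dx = 91.8534.
Endpoint term: (f(6) + f(37))/2 = (1.79176 + 3.61092)/2 = 2.70134.
So far: 94.5547.
Order-1 term: 1/12 · (0.0270270 − 0.166667) = -0.0116366.
After k=1: 94.5431.
Order-2 term: −1/720 · (3.94843e-05 − 0.00925926) = 1.28052e-05.
After k=2: 94.5431.
Order-3 term: 1/30240 · (3.46101e-07 − 0.00308642) = -1.02053e-07.
After k=3: 94.5431.
Order-4 term: −1/1209600 · (7.58439e-09 − 0.00257202) = 2.12633e-09.

S_4 ≈ 94.5431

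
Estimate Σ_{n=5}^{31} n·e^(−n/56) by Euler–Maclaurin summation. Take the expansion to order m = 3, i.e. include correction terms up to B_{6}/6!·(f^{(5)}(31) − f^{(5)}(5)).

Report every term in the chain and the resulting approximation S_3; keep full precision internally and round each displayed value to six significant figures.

The integral term ∫_5^31 x·e^(−x/56) dx = 323.341.
Boundary: ½(f(5) + f(31)) = ½(4.57292 + 17.8217) = 11.1973.
Running total after boundary: 334.539.
Order-1 term: 1/12 · (0.256649 − 0.832925) = -0.0480230.
Partial sum through k=1: 334.491.
Order-2 term: −1/720 · (0.000448480 − 0.000848882) = 5.56113e-07.
Partial sum through k=2: 334.491.
Order-3 term: 1/30240 · (2.59924e-07 − 4.56684e-07) = -6.50663e-12.

S_3 ≈ 334.491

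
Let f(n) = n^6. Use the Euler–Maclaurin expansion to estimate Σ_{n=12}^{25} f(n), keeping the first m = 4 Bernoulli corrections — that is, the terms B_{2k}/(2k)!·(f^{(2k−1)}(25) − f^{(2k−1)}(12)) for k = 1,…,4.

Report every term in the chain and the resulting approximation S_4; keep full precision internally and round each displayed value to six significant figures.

S_4 ≈ 9.95131e+08

∫_12^25 x^6 dx evaluates to 8.66812e+08.
Boundary: ½(f(12) + f(25)) = ½(2.98598e+06 + 2.44141e+08) = 1.23563e+08.
Integral + boundary = 9.90375e+08.
k=1: B_{2}/(2)! × [f^{(1)}(25) − f^{(1)}(12)] = 1/12 × (5.85938e+07 − 1.49299e+06) = 4.75840e+06.
After k=1: 9.95134e+08.
k=2: B_{4}/(4)! × [f^{(3)}(25) − f^{(3)}(12)] = −1/720 × (1.87500e+06 − 207360) = -2316.17.
After k=2: 9.95131e+08.
k=3: B_{6}/(6)! × [f^{(5)}(25) − f^{(5)}(12)] = 1/30240 × (18000.0 − 8640.00) = 0.309524.
After k=3: 9.95131e+08.
k=4: B_{8}/(8)! × [f^{(7)}(25) − f^{(7)}(12)] = −1/1209600 × (0.00000 − 0.00000) = 0.00000.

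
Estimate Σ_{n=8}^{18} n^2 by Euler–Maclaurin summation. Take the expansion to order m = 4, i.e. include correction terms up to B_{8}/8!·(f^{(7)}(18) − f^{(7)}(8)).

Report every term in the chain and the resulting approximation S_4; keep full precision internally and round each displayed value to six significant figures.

S_4 ≈ 1969.00

∫_8^18 x^2 dx evaluates to 1773.33.
Endpoint term: (f(8) + f(18))/2 = (64.0000 + 324.000)/2 = 194.000.
So far: 1967.33.
k=1: B_{2}/(2)! × [f^{(1)}(18) − f^{(1)}(8)] = 1/12 × (36.0000 − 16.0000) = 1.66667.
Partial sum through k=1: 1969.00.
k=2: B_{4}/(4)! × [f^{(3)}(18) − f^{(3)}(8)] = −1/720 × (0.00000 − 0.00000) = 0.00000.
Partial sum through k=2: 1969.00.
k=3: B_{6}/(6)! × [f^{(5)}(18) − f^{(5)}(8)] = 1/30240 × (0.00000 − 0.00000) = 0.00000.
Partial sum through k=3: 1969.00.
k=4: B_{8}/(8)! × [f^{(7)}(18) − f^{(7)}(8)] = −1/1209600 × (0.00000 − 0.00000) = 0.00000.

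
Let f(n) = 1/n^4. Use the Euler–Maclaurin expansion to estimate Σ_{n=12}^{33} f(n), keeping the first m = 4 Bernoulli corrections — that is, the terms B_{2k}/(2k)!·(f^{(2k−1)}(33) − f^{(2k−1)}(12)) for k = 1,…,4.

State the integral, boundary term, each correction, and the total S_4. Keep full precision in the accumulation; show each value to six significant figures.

Integral: ∫_12^33 1/x^4 dx = 0.000183626.
Boundary: ½(f(12) + f(33)) = ½(4.82253e-05 + 8.43226e-07) = 2.45343e-05.
Running total after boundary: 0.000208160.
Correction k=1: B_{2}/2! · (f^{(1)}(33) − f^{(1)}(12)) = 1/12 · (-1.02209e-07 − (-1.60751e-05)) = 1.33107e-06.
Partial sum through k=1: 0.000209491.
Correction k=2: B_{4}/4! · (f^{(3)}(33) − f^{(3)}(12)) = −1/720 · (-2.81568e-09 − (-3.34898e-06)) = -4.64745e-09.
Partial sum through k=2: 0.000209486.
Correction k=3: B_{6}/6! · (f^{(5)}(33) − f^{(5)}(12)) = 1/30240 · (-1.44792e-10 − (-1.30238e-06)) = 4.30634e-11.
Partial sum through k=3: 0.000209486.
Correction k=4: B_{8}/8! · (f^{(7)}(33) − f^{(7)}(12)) = −1/1209600 · (-1.19663e-11 − (-8.13988e-07)) = -6.72930e-13.

S_4 ≈ 0.000209486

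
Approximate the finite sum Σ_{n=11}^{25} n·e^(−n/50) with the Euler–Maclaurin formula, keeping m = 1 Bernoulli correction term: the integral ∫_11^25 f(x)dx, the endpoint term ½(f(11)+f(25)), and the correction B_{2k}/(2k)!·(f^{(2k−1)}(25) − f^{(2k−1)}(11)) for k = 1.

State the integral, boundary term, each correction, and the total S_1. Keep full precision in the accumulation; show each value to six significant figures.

Integral: ∫_11^25 x·e^(−x/50) dx = 173.192.
Boundary: ½(f(11) + f(25)) = ½(8.82771 + 15.1633) = 11.9955.
Integral + boundary = 185.188.
Order-1 term: 1/12 · (0.303265 − 0.625965) = -0.0268916.

S_1 ≈ 185.161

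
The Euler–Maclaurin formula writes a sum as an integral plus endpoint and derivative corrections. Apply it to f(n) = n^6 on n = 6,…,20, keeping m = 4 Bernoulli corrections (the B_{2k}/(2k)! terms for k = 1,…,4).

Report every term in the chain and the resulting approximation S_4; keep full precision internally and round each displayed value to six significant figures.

The integral term ∫_6^20 x^6 dx = 1.82817e+08.
Boundary: ½(f(6) + f(20)) = ½(46656.0 + 6.40000e+07) = 3.20233e+07.
Integral + boundary = 2.14840e+08.
Correction k=1: B_{2}/2! · (f^{(1)}(20) − f^{(1)}(6)) = 1/12 · (1.92000e+07 − 46656.0) = 1.59611e+06.
After k=1: 2.16437e+08.
Correction k=2: B_{4}/4! · (f^{(3)}(20) − f^{(3)}(6)) = −1/720 · (960000 − 25920.0) = -1297.33.
After k=2: 2.16435e+08.
Correction k=3: B_{6}/6! · (f^{(5)}(20) − f^{(5)}(6)) = 1/30240 · (14400.0 − 4320.00) = 0.333333.
After k=3: 2.16435e+08.
Correction k=4: B_{8}/8! · (f^{(7)}(20) − f^{(7)}(6)) = −1/1209600 · (0.00000 − 0.00000) = 0.00000.

S_4 ≈ 2.16435e+08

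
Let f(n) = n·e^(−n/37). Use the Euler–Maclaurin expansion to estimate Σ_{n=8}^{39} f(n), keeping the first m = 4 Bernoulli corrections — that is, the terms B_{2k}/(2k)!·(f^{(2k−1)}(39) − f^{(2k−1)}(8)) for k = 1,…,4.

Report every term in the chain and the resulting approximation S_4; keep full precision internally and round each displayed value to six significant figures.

S_4 ≈ 371.180

Integral: ∫_8^39 x·e^(−x/37) dx = 361.216.
Endpoint term: (f(8) + f(39))/2 = (6.44449 + 13.5924)/2 = 10.0184.
Integral + boundary = 371.234.
Order-1 term: 1/12 · (-0.0188390 − 0.631386) = -0.0541854.
After k=1: 371.180.
Order-2 term: −1/720 · (0.000495402 − 0.00163806) = 1.58703e-06.
After k=2: 371.180.
Order-3 term: 1/30240 · (7.33794e-07 − 2.05619e-06) = -4.37300e-11.
After k=3: 371.180.
Order-4 term: −1/1209600 · (8.07683e-10 − 2.12990e-09) = 1.09311e-15.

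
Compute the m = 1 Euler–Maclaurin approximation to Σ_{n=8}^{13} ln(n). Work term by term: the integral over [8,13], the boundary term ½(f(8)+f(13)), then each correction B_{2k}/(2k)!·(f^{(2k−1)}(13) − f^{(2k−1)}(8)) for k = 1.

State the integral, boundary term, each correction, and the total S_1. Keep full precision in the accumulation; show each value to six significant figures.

Integral: ∫_8^13 ln(x) dx = 11.7088.
½[f(8) + f(13)] = ½[2.07944 + 2.56495] = 2.32220.
So far: 14.0310.
k=1: B_{2}/(2)! × [f^{(1)}(13) − f^{(1)}(8)] = 1/12 × (0.0769231 − 0.125000) = -0.00400641.

S_1 ≈ 14.0270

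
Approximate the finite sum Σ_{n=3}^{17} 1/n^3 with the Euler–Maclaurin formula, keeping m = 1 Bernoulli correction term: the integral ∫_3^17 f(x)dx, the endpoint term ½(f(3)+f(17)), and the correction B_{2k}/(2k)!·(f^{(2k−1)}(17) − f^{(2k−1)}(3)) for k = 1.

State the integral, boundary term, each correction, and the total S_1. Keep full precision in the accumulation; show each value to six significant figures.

S_1 ≈ 0.0755292

The integral term ∫_3^17 1/x^3 dx = 0.0538255.
Boundary: ½(f(3) + f(17)) = ½(0.0370370 + 0.000203542) = 0.0186203.
Running total after boundary: 0.0724457.
k=1: B_{2}/(2)! × [f^{(1)}(17) − f^{(1)}(3)] = 1/12 × (-3.59191e-05 − (-0.0370370)) = 0.00308343.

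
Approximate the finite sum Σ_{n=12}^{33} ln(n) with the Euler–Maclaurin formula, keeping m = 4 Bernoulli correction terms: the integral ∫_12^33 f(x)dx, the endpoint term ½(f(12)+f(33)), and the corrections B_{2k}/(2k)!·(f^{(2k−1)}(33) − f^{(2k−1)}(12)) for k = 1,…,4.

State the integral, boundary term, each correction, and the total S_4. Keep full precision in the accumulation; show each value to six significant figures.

S_4 ≈ 67.5522

∫_12^33 ln(x) dx evaluates to 64.5659.
½[f(12) + f(33)] = ½[2.48491 + 3.49651] = 2.99071.
Integral + boundary = 67.5566.
k=1: B_{2}/(2)! × [f^{(1)}(33) − f^{(1)}(12)] = 1/12 × (0.0303030 − 0.0833333) = -0.00441919.
Partial sum through k=1: 67.5522.
k=2: B_{4}/(4)! × [f^{(3)}(33) − f^{(3)}(12)] = −1/720 × (5.56529e-05 − 0.00115741) = 1.53021e-06.
Partial sum through k=2: 67.5522.
k=3: B_{6}/(6)! × [f^{(5)}(33) − f^{(5)}(12)] = 1/30240 × (6.13256e-07 − 9.64506e-05) = -3.16922e-09.
Partial sum through k=3: 67.5522.
k=4: B_{8}/(8)! × [f^{(7)}(33) − f^{(7)}(12)] = −1/1209600 × (1.68941e-08 − 2.00939e-05) = 1.65980e-11.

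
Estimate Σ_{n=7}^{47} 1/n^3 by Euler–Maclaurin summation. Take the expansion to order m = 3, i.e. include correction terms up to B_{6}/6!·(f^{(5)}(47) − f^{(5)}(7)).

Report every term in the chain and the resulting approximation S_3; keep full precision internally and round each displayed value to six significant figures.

Integral: ∫_7^47 1/x^3 dx = 0.00997773.
½[f(7) + f(47)] = ½[0.00291545 + 9.63178e-06] = 0.00146254.
So far: 0.0114403.
Correction k=1: B_{2}/2! · (f^{(1)}(47) − f^{(1)}(7)) = 1/12 · (-6.14794e-07 − (-0.00124948)) = 0.000104072.
Partial sum through k=1: 0.0115443.
Correction k=2: B_{4}/4! · (f^{(3)}(47) − f^{(3)}(7)) = −1/720 · (-5.56627e-09 − (-0.000509992)) = -7.08314e-07.
Partial sum through k=2: 0.0115436.
Correction k=3: B_{6}/6! · (f^{(5)}(47) − f^{(5)}(7)) = 1/30240 · (-1.05832e-10 − (-0.000437136)) = 1.44555e-08.

S_3 ≈ 0.0115437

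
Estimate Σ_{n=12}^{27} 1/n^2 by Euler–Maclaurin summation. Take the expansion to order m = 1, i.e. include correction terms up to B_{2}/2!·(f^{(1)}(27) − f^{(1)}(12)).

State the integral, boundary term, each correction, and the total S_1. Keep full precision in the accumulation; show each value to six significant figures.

Integral: ∫_12^27 1/x^2 dx = 0.0462963.
½[f(12) + f(27)] = ½[0.00694444 + 0.00137174] = 0.00415809.
Integral + boundary = 0.0504544.
k=1: B_{2}/(2)! × [f^{(1)}(27) − f^{(1)}(12)] = 1/12 × (-0.000101611 − (-0.00115741)) = 8.79831e-05.

S_1 ≈ 0.0505424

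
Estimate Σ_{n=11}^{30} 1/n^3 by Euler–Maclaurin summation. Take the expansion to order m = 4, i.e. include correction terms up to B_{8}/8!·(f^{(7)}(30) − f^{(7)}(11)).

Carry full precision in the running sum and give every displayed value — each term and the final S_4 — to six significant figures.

The integral term ∫_11^30 1/x^3 dx = 0.00357668.
½[f(11) + f(30)] = ½[0.000751315 + 3.70370e-05] = 0.000394176.
So far: 0.00397085.
Correction k=1: B_{2}/2! · (f^{(1)}(30) − f^{(1)}(11)) = 1/12 · (-3.70370e-06 − (-0.000204904)) = 1.67667e-05.
Partial sum through k=1: 0.00398762.
Correction k=2: B_{4}/4! · (f^{(3)}(30) − f^{(3)}(11)) = −1/720 · (-8.23045e-08 − (-3.38684e-05)) = -4.69252e-08.
Partial sum through k=2: 0.00398757.
Correction k=3: B_{6}/6! · (f^{(5)}(30) − f^{(5)}(11)) = 1/30240 · (-3.84088e-09 − (-1.17560e-05)) = 3.88629e-10.
Partial sum through k=3: 0.00398757.
Correction k=4: B_{8}/8! · (f^{(7)}(30) − f^{(7)}(11)) = −1/1209600 · (-3.07270e-10 − (-6.99530e-06)) = -5.78290e-12.

S_4 ≈ 0.00398757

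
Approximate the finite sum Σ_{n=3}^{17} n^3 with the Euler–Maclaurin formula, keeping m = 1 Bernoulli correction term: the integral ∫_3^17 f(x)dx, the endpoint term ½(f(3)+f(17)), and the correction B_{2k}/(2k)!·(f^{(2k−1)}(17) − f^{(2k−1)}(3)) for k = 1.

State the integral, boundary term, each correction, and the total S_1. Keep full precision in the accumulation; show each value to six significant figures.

∫_3^17 x^3 dx evaluates to 20860.0.
Endpoint term: (f(3) + f(17))/2 = (27.0000 + 4913.00)/2 = 2470.00.
Integral + boundary = 23330.0.
k=1: B_{2}/(2)! × [f^{(1)}(17) − f^{(1)}(3)] = 1/12 × (867.000 − 27.0000) = 70.0000.

S_1 ≈ 23400.0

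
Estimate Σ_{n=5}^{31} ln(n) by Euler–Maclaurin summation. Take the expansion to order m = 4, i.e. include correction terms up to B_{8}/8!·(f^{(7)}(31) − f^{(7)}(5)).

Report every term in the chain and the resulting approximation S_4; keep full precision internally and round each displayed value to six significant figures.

S_4 ≈ 74.9142

The integral term ∫_5^31 ln(x) dx = 72.4064.
Endpoint term: (f(5) + f(31))/2 = (1.60944 + 3.43399)/2 = 2.52171.
Running total after boundary: 74.9281.
Order-1 term: 1/12 · (0.0322581 − 0.200000) = -0.0139785.
Running total after k=1: 74.9141.
Order-2 term: −1/720 · (6.71344e-05 − 0.0160000) = 2.21290e-05.
Running total after k=2: 74.9142.
Order-3 term: 1/30240 · (8.38306e-07 − 0.00768000) = -2.53941e-07.
Running total after k=3: 74.9142.
Order-4 term: −1/1209600 · (2.61698e-08 − 0.00921600) = 7.61903e-09.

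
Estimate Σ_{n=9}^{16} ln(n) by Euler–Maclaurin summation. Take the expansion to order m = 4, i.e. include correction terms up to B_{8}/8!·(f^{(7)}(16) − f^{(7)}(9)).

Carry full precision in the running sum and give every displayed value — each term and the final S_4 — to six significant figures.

∫_9^16 ln(x) dx evaluates to 17.5864.
Endpoint term: (f(9) + f(16))/2 = (2.19722 + 2.77259)/2 = 2.48491.
Integral + boundary = 20.0713.
k=1: B_{2}/(2)! × [f^{(1)}(16) − f^{(1)}(9)] = 1/12 × (0.0625000 − 0.111111) = -0.00405093.
Running total after k=1: 20.0673.
k=2: B_{4}/(4)! × [f^{(3)}(16) − f^{(3)}(9)] = −1/720 × (0.000488281 − 0.00274348) = 3.13223e-06.
Running total after k=2: 20.0673.
k=3: B_{6}/(6)! × [f^{(5)}(16) − f^{(5)}(9)] = 1/30240 × (2.28882e-05 − 0.000406442) = -1.26837e-08.
Running total after k=3: 20.0673.
k=4: B_{8}/(8)! × [f^{(7)}(16) − f^{(7)}(9)] = −1/1209600 × (2.68221e-06 − 0.000150534) = 1.22232e-10.

S_4 ≈ 20.0673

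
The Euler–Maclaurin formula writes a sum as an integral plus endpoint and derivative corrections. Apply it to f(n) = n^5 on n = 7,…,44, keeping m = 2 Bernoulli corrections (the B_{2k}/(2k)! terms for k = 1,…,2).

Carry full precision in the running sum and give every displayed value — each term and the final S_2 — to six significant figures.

S_2 ≈ 1.29339e+09

The integral term ∫_7^44 x^5 dx = 1.20937e+09.
Endpoint term: (f(7) + f(44))/2 = (16807.0 + 1.64916e+08)/2 = 8.24665e+07.
So far: 1.29183e+09.
Order-1 term: 1/12 · (1.87405e+07 − 12005.0) = 1.56071e+06.
Partial sum through k=1: 1.29339e+09.
Order-2 term: −1/720 · (116160 − 2940.00) = -157.250.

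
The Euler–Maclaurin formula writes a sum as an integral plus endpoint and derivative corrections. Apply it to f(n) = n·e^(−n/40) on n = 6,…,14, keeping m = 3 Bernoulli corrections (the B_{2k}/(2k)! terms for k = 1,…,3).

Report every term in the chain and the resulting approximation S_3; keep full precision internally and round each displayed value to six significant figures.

S_3 ≈ 69.0685

∫_6^14 x·e^(−x/40) dx evaluates to 61.5764.
Boundary: ½(f(6) + f(14)) = ½(5.16425 + 9.86563) = 7.51494.
Integral + boundary = 69.0913.
Order-1 term: 1/12 · (0.458047 − 0.731602) = -0.0227962.
Running total after k=1: 69.0685.
Order-2 term: −1/720 · (0.00116714 − 0.00153314) = 5.08328e-07.
Running total after k=2: 69.0685.
Order-3 term: 1/30240 · (1.28000e-06 − 1.63064e-06) = -1.15952e-11.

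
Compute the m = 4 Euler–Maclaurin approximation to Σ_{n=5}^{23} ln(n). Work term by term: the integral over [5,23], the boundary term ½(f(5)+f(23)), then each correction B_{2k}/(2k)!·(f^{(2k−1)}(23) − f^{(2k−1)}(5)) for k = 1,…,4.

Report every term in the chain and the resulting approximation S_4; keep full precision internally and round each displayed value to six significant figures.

S_4 ≈ 48.4286

Integral: ∫_5^23 ln(x) dx = 46.0692.
Endpoint term: (f(5) + f(23))/2 = (1.60944 + 3.13549)/2 = 2.37247.
So far: 48.4416.
Correction k=1: B_{2}/2! · (f^{(1)}(23) − f^{(1)}(5)) = 1/12 · (0.0434783 − 0.200000) = -0.0130435.
After k=1: 48.4286.
Correction k=2: B_{4}/4! · (f^{(3)}(23) − f^{(3)}(5)) = −1/720 · (0.000164379 − 0.0160000) = 2.19939e-05.
After k=2: 48.4286.
Correction k=3: B_{6}/6! · (f^{(5)}(23) − f^{(5)}(5)) = 1/30240 · (3.72883e-06 − 0.00768000) = -2.53845e-07.
After k=3: 48.4286.
Correction k=4: B_{8}/8! · (f^{(7)}(23) − f^{(7)}(5)) = −1/1209600 · (2.11465e-07 − 0.00921600) = 7.61887e-09.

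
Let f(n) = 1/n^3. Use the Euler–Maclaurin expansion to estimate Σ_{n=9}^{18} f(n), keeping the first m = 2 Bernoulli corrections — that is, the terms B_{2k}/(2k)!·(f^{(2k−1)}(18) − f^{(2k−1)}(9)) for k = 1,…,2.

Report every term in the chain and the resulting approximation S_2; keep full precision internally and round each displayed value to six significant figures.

S_2 ≈ 0.00543680

∫_9^18 1/x^3 dx evaluates to 0.00462963.
Boundary: ½(f(9) + f(18)) = ½(0.00137174 + 0.000171468) = 0.000771605.
So far: 0.00540123.
k=1: B_{2}/(2)! × [f^{(1)}(18) − f^{(1)}(9)] = 1/12 × (-2.85780e-05 − (-0.000457247)) = 3.57225e-05.
After k=1: 0.00543696.
k=2: B_{4}/(4)! × [f^{(3)}(18) − f^{(3)}(9)] = −1/720 × (-1.76407e-06 − (-0.000112901)) = -1.54356e-07.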